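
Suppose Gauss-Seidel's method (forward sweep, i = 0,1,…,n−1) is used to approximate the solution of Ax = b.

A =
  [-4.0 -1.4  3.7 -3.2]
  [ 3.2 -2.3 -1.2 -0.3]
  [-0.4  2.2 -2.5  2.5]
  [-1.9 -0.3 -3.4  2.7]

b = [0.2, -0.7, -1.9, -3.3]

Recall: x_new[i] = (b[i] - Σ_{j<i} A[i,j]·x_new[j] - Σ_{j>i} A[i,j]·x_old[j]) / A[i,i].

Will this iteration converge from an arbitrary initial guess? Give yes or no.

no

Write A = D+L+U with D = diag(-4, -2.3, -2.5, 2.7).
T_GS = -(D+L)⁻¹U: row 0 first, T[0,2] = -(3.7)/(-4) = +0.9250; later rows by forward substitution.
  T[0,:] = [+0.0000 -0.3500 +0.9250 -0.8000]
  T[1,:] = [+0.0000 -0.4870 +0.7652 -1.2435]
  T[2,:] = [+0.0000 -0.3725 +0.5254 +0.0337]
  T[3,:] = [+0.0000 -0.7695 +1.3976 -0.6586]
|eigenvalues of T|: 1.3092, 0.8101, 0.1212, 0.0000.
spectral radius ρ = 1.3092; 1.3092 > 1: divergent.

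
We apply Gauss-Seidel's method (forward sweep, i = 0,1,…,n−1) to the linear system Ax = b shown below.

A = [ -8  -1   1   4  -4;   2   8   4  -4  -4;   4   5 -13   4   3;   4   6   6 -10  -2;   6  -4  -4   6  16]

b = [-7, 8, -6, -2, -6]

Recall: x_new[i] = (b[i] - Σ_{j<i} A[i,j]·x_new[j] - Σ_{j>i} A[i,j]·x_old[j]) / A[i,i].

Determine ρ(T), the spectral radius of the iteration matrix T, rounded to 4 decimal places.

0.5336

A = D + L + U where D = diag(-8, 8, -13, -10, 16).
Gauss-Seidel: T = -(D+L)⁻¹U, row 0 first, T[0,1] = -(-1)/(-8) = -0.1250; later rows by forward substitution.
  T[0,:] = [+0.0000, -0.1250, +0.1250, +0.5000, -0.5000]
  T[1,:] = [+0.0000, +0.0312, -0.5312, +0.3750, +0.6250]
  T[2,:] = [+0.0000, -0.0264, -0.1659, +0.6058, +0.3173]
  T[3,:] = [+0.0000, -0.0471, -0.3683, +0.7885, +0.1654]
  T[4,:] = [+0.0000, +0.0657, -0.0831, -0.2380, +0.3611]
moduli |λ_i(T)| = 0.5336, 0.3602, 0.3602, 0.0208, 0.0000.
spectral radius ρ = 0.5336; 0.5336 < 1, so it converges for any x₀.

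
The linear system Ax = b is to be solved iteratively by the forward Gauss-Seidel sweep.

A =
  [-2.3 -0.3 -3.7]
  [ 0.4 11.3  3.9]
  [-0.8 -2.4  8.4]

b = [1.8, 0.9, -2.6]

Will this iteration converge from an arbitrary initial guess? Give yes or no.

Write A = D+L+U with D = diag(-2.3, 11.3, 8.4).
T_GS = -(D+L)⁻¹U: row 0 first, T[0,2] = -(-3.7)/(-2.3) = -1.6087; later rows by forward substitution.
  T[0,:] = [+0.0000 -0.1304 -1.6087]
  T[1,:] = [+0.0000 +0.0046 -0.2882]
  T[2,:] = [+0.0000 -0.0111 -0.2355]
eigenvalue magnitudes: 0.2482, 0.0173, 0.0000.
ρ(T) = max|λ| = 0.2482; 0.2482 < 1, so it converges for any x₀.

yes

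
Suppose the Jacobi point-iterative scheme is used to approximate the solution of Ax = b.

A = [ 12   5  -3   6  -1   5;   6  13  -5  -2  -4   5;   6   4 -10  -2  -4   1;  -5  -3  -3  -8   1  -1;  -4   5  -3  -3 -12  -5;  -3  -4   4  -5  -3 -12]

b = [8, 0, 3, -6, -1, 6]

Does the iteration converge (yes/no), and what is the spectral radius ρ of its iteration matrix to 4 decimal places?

Diagonal D = diag(12, 13, -10, -8, -12, -12); L, U strict lower/upper.
Jacobi: T = -D⁻¹(L+U), T[1,5] = -(5)/(13) = -0.3846; T[1,1] = 0.
  T[0,:] = [+0.0000 -0.4167 +0.2500 -0.5000 +0.0833 -0.4167]
  T[1,:] = [-0.4615 +0.0000 +0.3846 +0.1538 +0.3077 -0.3846]
  T[2,:] = [+0.6000 +0.4000 +0.0000 -0.2000 -0.4000 +0.1000]
  T[3,:] = [-0.6250 -0.3750 -0.3750 +0.0000 +0.1250 -0.1250]
  T[4,:] = [-0.3333 +0.4167 -0.2500 -0.2500 +0.0000 -0.4167]
  T[5,:] = [-0.2500 -0.3333 +0.3333 -0.4167 -0.2500 +0.0000]
eigenvalue magnitudes: 1.1447, 0.7488, 0.7488, 0.6500, 0.2172, 0.2172.
ρ = 1.1447; 1.1447 > 1 ⇒ diverges.

no, ρ = 1.1447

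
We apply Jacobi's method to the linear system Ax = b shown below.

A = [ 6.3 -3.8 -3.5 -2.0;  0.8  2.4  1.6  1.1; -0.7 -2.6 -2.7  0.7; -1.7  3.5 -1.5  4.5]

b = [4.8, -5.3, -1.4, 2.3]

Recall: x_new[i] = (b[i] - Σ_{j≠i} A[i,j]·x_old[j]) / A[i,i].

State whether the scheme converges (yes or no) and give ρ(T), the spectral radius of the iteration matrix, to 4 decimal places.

Diagonal D = diag(6.3, 2.4, -2.7, 4.5); L, U strict lower/upper.
T_J = -D⁻¹(L+U): T[3,2] = -(-1.5)/(4.5) = +0.3333; T[3,3] = 0.
  T[0,:] = [+0.0000 +0.6032 +0.5556 +0.3175]
  T[1,:] = [-0.3333 +0.0000 -0.6667 -0.4583]
  T[2,:] = [-0.2593 -0.9630 +0.0000 +0.2593]
  T[3,:] = [+0.3778 -0.7778 +0.3333 +0.0000]
eigenvalue magnitudes: 1.1868, 0.5448, 0.5448, 0.2768.
ρ = 1.1868; 1.1868 > 1 ⇒ diverges.

no, ρ = 1.1868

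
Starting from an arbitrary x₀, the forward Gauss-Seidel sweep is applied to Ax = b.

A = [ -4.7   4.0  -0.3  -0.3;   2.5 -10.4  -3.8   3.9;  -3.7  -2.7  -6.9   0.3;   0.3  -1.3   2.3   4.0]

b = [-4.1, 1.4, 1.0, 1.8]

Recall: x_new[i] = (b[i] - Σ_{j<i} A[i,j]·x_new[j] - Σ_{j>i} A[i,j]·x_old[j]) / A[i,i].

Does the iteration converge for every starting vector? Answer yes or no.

yes

A = D + L + U where D = diag(-4.7, -10.4, -6.9, 4).
Gauss-Seidel: T = -(D+L)⁻¹U, row 0 first, T[0,1] = -(4)/(-4.7) = +0.8511; later rows by forward substitution.
  T[0,:] = [+0.0000 +0.8511 -0.0638 -0.0638]
  T[1,:] = [+0.0000 +0.2046 -0.3807 +0.3597]
  T[2,:] = [+0.0000 -0.5364 +0.1832 -0.0630]
  T[3,:] = [+0.0000 +0.3111 -0.2243 +0.1579]
|eigenvalues of T|: 0.8271, 0.2770, 0.0044, 0.0000.
ρ(T) = max|λ| = 0.8271; 0.8271 < 1 ⇒ converges.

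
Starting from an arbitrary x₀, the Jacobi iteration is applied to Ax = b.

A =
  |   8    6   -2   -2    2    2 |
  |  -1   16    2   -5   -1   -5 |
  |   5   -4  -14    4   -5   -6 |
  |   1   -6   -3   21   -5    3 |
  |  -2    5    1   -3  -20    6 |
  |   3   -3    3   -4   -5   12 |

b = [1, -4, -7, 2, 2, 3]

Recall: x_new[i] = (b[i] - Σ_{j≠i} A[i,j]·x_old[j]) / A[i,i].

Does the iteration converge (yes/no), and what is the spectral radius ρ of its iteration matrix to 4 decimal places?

yes, ρ = 0.9193

Write A = D+L+U with D = diag(8, 16, -14, 21, -20, 12).
Jacobi T = -D⁻¹(L+U): T[1,4] = -(-1)/(16) = +0.0625; T[1,1] = 0.
  T[0,:] = [+0.0000 -0.7500 +0.2500 +0.2500 -0.2500 -0.2500]
  T[1,:] = [+0.0625 +0.0000 -0.1250 +0.3125 +0.0625 +0.3125]
  T[2,:] = [+0.3571 -0.2857 +0.0000 +0.2857 -0.3571 -0.4286]
  T[3,:] = [-0.0476 +0.2857 +0.1429 +0.0000 +0.2381 -0.1429]
  T[4,:] = [-0.1000 +0.2500 +0.0500 -0.1500 +0.0000 +0.3000]
  T[5,:] = [-0.2500 +0.2500 -0.2500 +0.3333 +0.4167 +0.0000]
|eigenvalues of T|: 0.9193, 0.5511, 0.5511, 0.3130, 0.3032, 0.1584.
spectral radius ρ = 0.9193; 0.9193 < 1: convergent.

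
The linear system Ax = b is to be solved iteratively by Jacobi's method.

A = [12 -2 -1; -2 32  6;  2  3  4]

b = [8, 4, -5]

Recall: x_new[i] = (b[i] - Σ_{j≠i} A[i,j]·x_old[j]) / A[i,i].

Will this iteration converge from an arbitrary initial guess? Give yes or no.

Let D = diag(12, 32, 4); L, U the strict triangles.
Jacobi: T = -D⁻¹(L+U), T[1,0] = -(-2)/(32) = +0.0625; T[1,1] = 0.
  T[0,:] = [+0.0000, +0.1667, +0.0833]
  T[1,:] = [+0.0625, +0.0000, -0.1875]
  T[2,:] = [-0.5000, -0.7500, +0.0000]
eigenvalue magnitudes: 0.3750, 0.2500, 0.1250.
spectral radius ρ = 0.3750; 0.3750 < 1: convergent.

yes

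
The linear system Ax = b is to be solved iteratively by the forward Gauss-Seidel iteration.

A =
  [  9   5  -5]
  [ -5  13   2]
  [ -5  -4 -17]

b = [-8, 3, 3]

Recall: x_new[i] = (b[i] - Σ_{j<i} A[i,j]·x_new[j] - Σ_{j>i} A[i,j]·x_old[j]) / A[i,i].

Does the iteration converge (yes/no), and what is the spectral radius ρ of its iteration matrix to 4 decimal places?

yes, ρ = 0.3101

Split A = D + L + U, D = diag(9, 13, -17).
T_GS = -(D+L)⁻¹U: row 0 first, T[0,2] = -(-5)/(9) = +0.5556; later rows by forward substitution.
  T[0,:] = [+0.0000 -0.5556 +0.5556]
  T[1,:] = [+0.0000 -0.2137 +0.0598]
  T[2,:] = [+0.0000 +0.2137 -0.1775]
|eigenvalues of T|: 0.3101, 0.0811, 0.0000.
ρ(T) = max|λ| = 0.3101; 0.3101 < 1, so it converges for any x₀.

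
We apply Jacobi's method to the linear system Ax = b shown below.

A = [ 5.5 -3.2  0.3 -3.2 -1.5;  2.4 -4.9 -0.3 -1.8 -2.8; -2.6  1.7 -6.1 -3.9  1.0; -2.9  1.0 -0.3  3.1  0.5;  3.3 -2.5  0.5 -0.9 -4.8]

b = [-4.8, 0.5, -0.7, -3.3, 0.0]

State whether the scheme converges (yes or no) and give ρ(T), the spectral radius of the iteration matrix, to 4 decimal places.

Let D = diag(5.5, -4.9, -6.1, 3.1, -4.8); L, U the strict triangles.
T_J = -D⁻¹(L+U): T[4,1] = -(-2.5)/(-4.8) = -0.5208; T[4,4] = 0.
  T[0,:] = [+0.0000  +0.5818  -0.0545  +0.5818  +0.2727]
  T[1,:] = [+0.4898  +0.0000  -0.0612  -0.3673  -0.5714]
  T[2,:] = [-0.4262  +0.2787  +0.0000  -0.6393  +0.1639]
  T[3,:] = [+0.9355  -0.3226  +0.0968  +0.0000  -0.1613]
  T[4,:] = [+0.6875  -0.5208  +0.1042  -0.1875  +0.0000]
|roots of det(T-λI)|: 1.4297, 0.7296, 0.5338, 0.1416, 0.1416.
spectral radius ρ = 1.4297; 1.4297 > 1 ⇒ diverges.

no, ρ = 1.4297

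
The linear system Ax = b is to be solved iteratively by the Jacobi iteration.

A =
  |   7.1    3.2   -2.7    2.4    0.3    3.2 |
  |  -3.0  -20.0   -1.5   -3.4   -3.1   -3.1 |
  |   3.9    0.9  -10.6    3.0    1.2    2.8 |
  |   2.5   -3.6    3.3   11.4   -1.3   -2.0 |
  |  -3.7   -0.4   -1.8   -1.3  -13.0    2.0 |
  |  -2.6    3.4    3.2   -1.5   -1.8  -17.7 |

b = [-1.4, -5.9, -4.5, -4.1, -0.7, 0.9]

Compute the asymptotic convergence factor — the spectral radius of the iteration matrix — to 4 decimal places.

Split A = D + L + U, D = diag(7.1, -20, -10.6, 11.4, -13, -17.7).
T_J = -D⁻¹(L+U): T[3,5] = -(-2)/(11.4) = +0.1754; T[3,3] = 0.
  T[0,:] = [+0.0000 -0.4507 +0.3803 -0.3380 -0.0423 -0.4507]
  T[1,:] = [-0.1500 +0.0000 -0.0750 -0.1700 -0.1550 -0.1550]
  T[2,:] = [+0.3679 +0.0849 +0.0000 +0.2830 +0.1132 +0.2642]
  T[3,:] = [-0.2193 +0.3158 -0.2895 +0.0000 +0.1140 +0.1754]
  T[4,:] = [-0.2846 -0.0308 -0.1385 -0.1000 +0.0000 +0.1538]
  T[5,:] = [-0.1469 +0.1921 +0.1808 -0.0847 -0.1017 +0.0000]
|eigenvalues of T|: 0.5062, 0.2968, 0.2951, 0.2951, 0.1733, 0.1733.
ρ = 0.5062; 0.5062 < 1 ⇒ converges.

0.5062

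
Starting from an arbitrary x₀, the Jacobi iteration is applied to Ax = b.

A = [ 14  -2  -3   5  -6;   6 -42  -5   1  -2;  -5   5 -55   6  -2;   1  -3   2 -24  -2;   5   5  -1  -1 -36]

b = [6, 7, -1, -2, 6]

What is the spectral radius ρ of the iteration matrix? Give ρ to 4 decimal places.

0.3460

Write A = D+L+U with D = diag(14, -42, -55, -24, -36).
T_J = -D⁻¹(L+U): T[2,3] = -(6)/(-55) = +0.1091; T[2,2] = 0.
  T[0,:] = [+0.0000, +0.1429, +0.2143, -0.3571, +0.4286]
  T[1,:] = [+0.1429, +0.0000, -0.1190, +0.0238, -0.0476]
  T[2,:] = [-0.0909, +0.0909, +0.0000, +0.1091, -0.0364]
  T[3,:] = [+0.0417, -0.1250, +0.0833, +0.0000, -0.0833]
  T[4,:] = [+0.1389, +0.1389, -0.0278, -0.0278, +0.0000]
moduli |λ_i(T)| = 0.3460, 0.2830, 0.2830, 0.0563, 0.0429.
ρ(T) = max|λ| = 0.3460; 0.3460 < 1, so it converges for any x₀.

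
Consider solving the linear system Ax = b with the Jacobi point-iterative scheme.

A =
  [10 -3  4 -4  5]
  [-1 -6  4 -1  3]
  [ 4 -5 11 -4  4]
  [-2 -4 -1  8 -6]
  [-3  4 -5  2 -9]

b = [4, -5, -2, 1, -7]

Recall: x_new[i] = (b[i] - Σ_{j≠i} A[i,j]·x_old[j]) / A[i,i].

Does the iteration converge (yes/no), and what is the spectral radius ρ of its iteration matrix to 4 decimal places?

Split A = D + L + U, D = diag(10, -6, 11, 8, -9).
T_J = -D⁻¹(L+U): T[3,0] = -(-2)/(8) = +0.2500; T[3,3] = 0.
  T[0,:] = [+0.0000 +0.3000 -0.4000 +0.4000 -0.5000]
  T[1,:] = [-0.1667 +0.0000 +0.6667 -0.1667 +0.5000]
  T[2,:] = [-0.3636 +0.4545 +0.0000 +0.3636 -0.3636]
  T[3,:] = [+0.2500 +0.5000 +0.1250 +0.0000 +0.7500]
  T[4,:] = [-0.3333 +0.4444 -0.5556 +0.2222 +0.0000]
|roots of det(T-λI)|: 1.3388, 0.5491, 0.5491, 0.3880, 0.0923.
ρ(T) = max|λ| = 1.3388; 1.3388 > 1: divergent.

no, ρ = 1.3388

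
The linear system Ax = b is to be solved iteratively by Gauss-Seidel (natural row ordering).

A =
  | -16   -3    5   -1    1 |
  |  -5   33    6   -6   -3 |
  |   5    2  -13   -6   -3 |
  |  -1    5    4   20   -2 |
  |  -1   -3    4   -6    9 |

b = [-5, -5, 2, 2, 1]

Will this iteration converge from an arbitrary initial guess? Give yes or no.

yes

Split A = D + L + U, D = diag(-16, 33, -13, 20, 9).
Gauss-Seidel: T = -(D+L)⁻¹U, row 0 first, T[0,1] = -(-3)/(-16) = -0.1875; later rows by forward substitution.
  T[0,:] = [+0.0000  -0.1875  +0.3125  -0.0625  +0.0625]
  T[1,:] = [+0.0000  -0.0284  -0.1345  +0.1723  +0.1004]
  T[2,:] = [+0.0000  -0.0765  +0.0995  -0.4591  -0.1913]
  T[3,:] = [+0.0000  +0.0130  +0.0293  +0.0456  +0.1163]
  T[4,:] = [+0.0000  +0.0124  -0.0348  +0.2849  +0.2029]
|eigenvalues of T|: 0.3474, 0.0949, 0.0728, 0.0728, 0.0000.
spectral radius ρ = 0.3474; 0.3474 < 1 ⇒ converges.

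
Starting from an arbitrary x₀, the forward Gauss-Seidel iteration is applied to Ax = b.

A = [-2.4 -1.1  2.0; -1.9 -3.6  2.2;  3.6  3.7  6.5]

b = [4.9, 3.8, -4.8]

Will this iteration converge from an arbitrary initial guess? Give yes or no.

yes

Let D = diag(-2.4, -3.6, 6.5); L, U the strict triangles.
T_GS = -(D+L)⁻¹U: row 0 first, T[0,2] = -(2)/(-2.4) = +0.8333; later rows by forward substitution.
  T[0,:] = [+0.0000  -0.4583  +0.8333]
  T[1,:] = [+0.0000  +0.2419  +0.1713]
  T[2,:] = [+0.0000  +0.1162  -0.5590]
eigenvalue magnitudes: 0.5832, 0.2660, 0.0000.
spectral radius ρ = 0.5832; 0.5832 < 1, so it converges for any x₀.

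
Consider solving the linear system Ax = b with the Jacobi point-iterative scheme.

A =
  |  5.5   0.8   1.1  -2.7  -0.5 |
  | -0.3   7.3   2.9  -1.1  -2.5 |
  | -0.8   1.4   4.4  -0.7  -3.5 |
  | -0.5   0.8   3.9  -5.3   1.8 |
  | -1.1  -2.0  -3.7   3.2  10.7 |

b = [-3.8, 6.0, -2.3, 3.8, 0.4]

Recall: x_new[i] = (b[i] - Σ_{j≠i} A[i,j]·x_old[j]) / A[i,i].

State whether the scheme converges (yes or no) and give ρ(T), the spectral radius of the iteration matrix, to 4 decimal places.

Diagonal D = diag(5.5, 7.3, 4.4, -5.3, 10.7); L, U strict lower/upper.
Jacobi T = -D⁻¹(L+U): T[0,1] = -(0.8)/(5.5) = -0.1455; T[0,0] = 0.
  T[0,:] = [+0.0000, -0.1455, -0.2000, +0.4909, +0.0909]
  T[1,:] = [+0.0411, +0.0000, -0.3973, +0.1507, +0.3425]
  T[2,:] = [+0.1818, -0.3182, +0.0000, +0.1591, +0.7955]
  T[3,:] = [-0.0943, +0.1509, +0.7358, +0.0000, +0.3396]
  T[4,:] = [+0.1028, +0.1869, +0.3458, -0.2991, +0.0000]
|roots of det(T-λI)|: 0.8881, 0.4893, 0.3604, 0.3604, 0.2196.
ρ = 0.8881; 0.8881 < 1, so it converges for any x₀.

yes, ρ = 0.8881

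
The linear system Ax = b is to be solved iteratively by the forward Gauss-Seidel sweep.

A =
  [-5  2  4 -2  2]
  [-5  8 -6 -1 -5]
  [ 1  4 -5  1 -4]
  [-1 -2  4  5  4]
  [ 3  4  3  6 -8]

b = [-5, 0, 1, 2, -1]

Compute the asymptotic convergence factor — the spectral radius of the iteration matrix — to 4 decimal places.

1.6435

A = D + L + U where D = diag(-5, 8, -5, 5, -8).
T_GS = -(D+L)⁻¹U: row 0 first, T[0,3] = -(-2)/(-5) = -0.4000; later rows by forward substitution.
  T[0,:] = [+0.0000 +0.4000 +0.8000 -0.4000 +0.4000]
  T[1,:] = [+0.0000 +0.2500 +1.2500 -0.1250 +0.8750]
  T[2,:] = [+0.0000 +0.2800 +1.1600 +0.0200 -0.0200]
  T[3,:] = [+0.0000 -0.0440 -0.2680 -0.1460 -0.3540]
  T[4,:] = [+0.0000 +0.3470 +1.1590 -0.3145 +0.3145]
eigenvalue magnitudes: 1.6435, 0.3945, 0.3878, 0.0716, 0.0000.
ρ(T) = max|λ| = 1.6435; 1.6435 > 1, so it fails to converge.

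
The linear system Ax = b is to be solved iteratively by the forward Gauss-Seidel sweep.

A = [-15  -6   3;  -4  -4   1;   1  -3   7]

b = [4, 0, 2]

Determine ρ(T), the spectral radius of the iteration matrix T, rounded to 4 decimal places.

Split A = D + L + U, D = diag(-15, -4, 7).
GS T = -(D+L)⁻¹U: row 0 first, T[0,2] = -(3)/(-15) = +0.2000; later rows by forward substitution.
  T[0,:] = [+0.0000  -0.4000  +0.2000]
  T[1,:] = [+0.0000  +0.4000  +0.0500]
  T[2,:] = [+0.0000  +0.2286  -0.0071]
eigenvalue magnitudes: 0.4264, 0.0335, 0.0000.
ρ(T) = max|λ| = 0.4264; 0.4264 < 1 ⇒ converges.

0.4264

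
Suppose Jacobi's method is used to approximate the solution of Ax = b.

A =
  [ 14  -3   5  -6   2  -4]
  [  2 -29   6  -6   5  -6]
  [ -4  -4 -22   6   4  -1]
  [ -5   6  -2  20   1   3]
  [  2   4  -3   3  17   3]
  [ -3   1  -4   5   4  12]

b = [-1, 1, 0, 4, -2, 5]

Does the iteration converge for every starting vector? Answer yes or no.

yes

Let D = diag(14, -29, -22, 20, 17, 12); L, U the strict triangles.
Jacobi T = -D⁻¹(L+U): T[3,4] = -(1)/(20) = -0.0500; T[3,3] = 0.
  T[0,:] = [+0.0000, +0.2143, -0.3571, +0.4286, -0.1429, +0.2857]
  T[1,:] = [+0.0690, +0.0000, +0.2069, -0.2069, +0.1724, -0.2069]
  T[2,:] = [-0.1818, -0.1818, +0.0000, +0.2727, +0.1818, -0.0455]
  T[3,:] = [+0.2500, -0.3000, +0.1000, +0.0000, -0.0500, -0.1500]
  T[4,:] = [-0.1176, -0.2353, +0.1765, -0.1765, +0.0000, -0.1765]
  T[5,:] = [+0.2500, -0.0833, +0.3333, -0.4167, -0.3333, +0.0000]
|λ(T)| sorted: 0.8330, 0.3658, 0.2500, 0.2500, 0.1582, 0.0961.
ρ(T) = max|λ| = 0.8330; 0.8330 < 1 ⇒ converges.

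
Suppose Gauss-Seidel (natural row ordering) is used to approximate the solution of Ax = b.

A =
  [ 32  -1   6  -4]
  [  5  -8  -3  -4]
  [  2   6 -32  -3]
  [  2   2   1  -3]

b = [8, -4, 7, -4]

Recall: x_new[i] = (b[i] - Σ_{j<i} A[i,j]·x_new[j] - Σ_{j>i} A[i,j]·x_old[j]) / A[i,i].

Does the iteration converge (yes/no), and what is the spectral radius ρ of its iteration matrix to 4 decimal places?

yes, ρ = 0.4335

Diagonal D = diag(32, -8, -32, -3); L, U strict lower/upper.
Gauss-Seidel: T = -(D+L)⁻¹U, row 0 first, T[0,3] = -(-4)/(32) = +0.1250; later rows by forward substitution.
  T[0,:] = [+0.0000, +0.0312, -0.1875, +0.1250]
  T[1,:] = [+0.0000, +0.0195, -0.4922, -0.4219]
  T[2,:] = [+0.0000, +0.0056, -0.1040, -0.1650]
  T[3,:] = [+0.0000, +0.0357, -0.4878, -0.2529]
moduli |λ_i(T)| = 0.4335, 0.1113, 0.0152, 0.0000.
ρ(T) = max|λ| = 0.4335; 0.4335 < 1 ⇒ converges.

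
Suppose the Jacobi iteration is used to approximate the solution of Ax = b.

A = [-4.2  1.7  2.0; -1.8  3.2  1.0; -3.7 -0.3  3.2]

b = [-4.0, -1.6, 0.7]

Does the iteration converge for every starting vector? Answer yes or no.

A = D + L + U where D = diag(-4.2, 3.2, 3.2).
T_J = -D⁻¹(L+U): T[1,0] = -(-1.8)/(3.2) = +0.5625; T[1,1] = 0.
  T[0,:] = [+0.0000  +0.4048  +0.4762]
  T[1,:] = [+0.5625  +0.0000  -0.3125]
  T[2,:] = [+1.1562  +0.0938  +0.0000]
|eigenvalues of T|: 0.9371, 0.7691, 0.1681.
ρ(T) = max|λ| = 0.9371; 0.9371 < 1: convergent.

yes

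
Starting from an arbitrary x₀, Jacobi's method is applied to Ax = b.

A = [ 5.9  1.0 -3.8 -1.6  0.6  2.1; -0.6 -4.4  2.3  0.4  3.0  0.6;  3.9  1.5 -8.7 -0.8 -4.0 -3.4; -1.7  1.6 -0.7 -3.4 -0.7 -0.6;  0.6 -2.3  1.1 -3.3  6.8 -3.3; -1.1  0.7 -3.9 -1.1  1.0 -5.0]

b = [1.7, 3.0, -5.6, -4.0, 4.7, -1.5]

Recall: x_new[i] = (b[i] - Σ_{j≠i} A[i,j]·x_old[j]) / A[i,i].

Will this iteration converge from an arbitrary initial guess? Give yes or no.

Diagonal D = diag(5.9, -4.4, -8.7, -3.4, 6.8, -5); L, U strict lower/upper.
T_J = -D⁻¹(L+U): T[5,3] = -(-1.1)/(-5) = -0.2200; T[5,5] = 0.
  T[0,:] = [+0.0000, -0.1695, +0.6441, +0.2712, -0.1017, -0.3559]
  T[1,:] = [-0.1364, +0.0000, +0.5227, +0.0909, +0.6818, +0.1364]
  T[2,:] = [+0.4483, +0.1724, +0.0000, -0.0920, -0.4598, -0.3908]
  T[3,:] = [-0.5000, +0.4706, -0.2059, +0.0000, -0.2059, -0.1765]
  T[4,:] = [-0.0882, +0.3382, -0.1618, +0.4853, +0.0000, +0.4853]
  T[5,:] = [-0.2200, +0.1400, -0.7800, -0.2200, +0.2000, +0.0000]
moduli |λ_i(T)| = 1.1525, 0.6964, 0.6964, 0.4916, 0.4278, 0.4278.
ρ(T) = max|λ| = 1.1525; 1.1525 > 1 ⇒ diverges.

no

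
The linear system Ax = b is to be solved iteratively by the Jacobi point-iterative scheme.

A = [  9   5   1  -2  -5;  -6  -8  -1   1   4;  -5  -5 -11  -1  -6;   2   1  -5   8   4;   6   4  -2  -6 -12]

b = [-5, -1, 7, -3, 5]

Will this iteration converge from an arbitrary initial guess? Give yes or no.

Write A = D+L+U with D = diag(9, -8, -11, 8, -12).
Jacobi: T = -D⁻¹(L+U), T[2,0] = -(-5)/(-11) = -0.4545; T[2,2] = 0.
  T[0,:] = [+0.0000 -0.5556 -0.1111 +0.2222 +0.5556]
  T[1,:] = [-0.7500 +0.0000 -0.1250 +0.1250 +0.5000]
  T[2,:] = [-0.4545 -0.4545 +0.0000 -0.0909 -0.5455]
  T[3,:] = [-0.2500 -0.1250 +0.6250 +0.0000 -0.5000]
  T[4,:] = [+0.5000 +0.3333 -0.1667 -0.5000 +0.0000]
moduli |λ_i(T)| = 1.1432, 0.9182, 0.6497, 0.4414, 0.4414.
ρ = 1.1432; 1.1432 > 1: divergent.

no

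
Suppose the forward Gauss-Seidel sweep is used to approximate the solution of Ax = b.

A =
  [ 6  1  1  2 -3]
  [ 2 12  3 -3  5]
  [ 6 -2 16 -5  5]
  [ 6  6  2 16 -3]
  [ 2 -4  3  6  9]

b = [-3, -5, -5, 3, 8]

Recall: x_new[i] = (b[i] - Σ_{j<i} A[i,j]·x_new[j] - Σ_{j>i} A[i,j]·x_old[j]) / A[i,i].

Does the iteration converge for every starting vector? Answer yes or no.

Diagonal D = diag(6, 12, 16, 16, 9); L, U strict lower/upper.
Gauss-Seidel: T = -(D+L)⁻¹U, row 0 first, T[0,1] = -(1)/(6) = -0.1667; later rows by forward substitution.
  T[0,:] = [+0.0000 -0.1667 -0.1667 -0.3333 +0.5000]
  T[1,:] = [+0.0000 +0.0278 -0.2222 +0.3056 -0.5000]
  T[2,:] = [+0.0000 +0.0660 +0.0347 +0.4757 -0.5625]
  T[3,:] = [+0.0000 +0.0438 +0.1415 -0.0490 +0.2578]
  T[4,:] = [+0.0000 -0.0018 -0.1676 +0.0840 -0.3177]
eigenvalue magnitudes: 0.6227, 0.2739, 0.0830, 0.0383, 0.0000.
ρ = 0.6227; 0.6227 < 1 ⇒ converges.

yes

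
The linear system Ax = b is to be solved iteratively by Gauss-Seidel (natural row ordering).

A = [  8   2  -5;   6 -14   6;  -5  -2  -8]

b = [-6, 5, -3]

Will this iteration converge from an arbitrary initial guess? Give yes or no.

yes

Let D = diag(8, -14, -8); L, U the strict triangles.
Gauss-Seidel: T = -(D+L)⁻¹U, row 0 first, T[0,2] = -(-5)/(8) = +0.6250; later rows by forward substitution.
  T[0,:] = [+0.0000, -0.2500, +0.6250]
  T[1,:] = [+0.0000, -0.1071, +0.6964]
  T[2,:] = [+0.0000, +0.1830, -0.5647]
moduli |λ_i(T)| = 0.7600, 0.0881, 0.0000.
ρ(T) = max|λ| = 0.7600; 0.7600 < 1 ⇒ converges.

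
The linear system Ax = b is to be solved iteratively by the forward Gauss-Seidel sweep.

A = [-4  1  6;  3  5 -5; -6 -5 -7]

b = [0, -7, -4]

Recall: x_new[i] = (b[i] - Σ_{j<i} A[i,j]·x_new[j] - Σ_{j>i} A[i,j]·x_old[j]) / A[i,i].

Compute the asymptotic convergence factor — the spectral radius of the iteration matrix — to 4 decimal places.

Write A = D+L+U with D = diag(-4, 5, -7).
T_GS = -(D+L)⁻¹U: row 0 first, T[0,2] = -(6)/(-4) = +1.5000; later rows by forward substitution.
  T[0,:] = [+0.0000, +0.2500, +1.5000]
  T[1,:] = [+0.0000, -0.1500, +0.1000]
  T[2,:] = [+0.0000, -0.1071, -1.3571]
|λ(T)| sorted: 1.3482, 0.1589, 0.0000.
ρ = 1.3482; 1.3482 > 1 ⇒ diverges.

1.3482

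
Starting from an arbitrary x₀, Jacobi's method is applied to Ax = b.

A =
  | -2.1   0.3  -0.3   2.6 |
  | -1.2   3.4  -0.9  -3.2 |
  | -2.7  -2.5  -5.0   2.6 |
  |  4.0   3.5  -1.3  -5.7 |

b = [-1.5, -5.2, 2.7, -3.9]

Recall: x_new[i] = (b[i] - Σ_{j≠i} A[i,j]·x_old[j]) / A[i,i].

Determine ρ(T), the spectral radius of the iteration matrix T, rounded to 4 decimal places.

A = D + L + U where D = diag(-2.1, 3.4, -5, -5.7).
Jacobi: T = -D⁻¹(L+U), T[0,3] = -(2.6)/(-2.1) = +1.2381; T[0,0] = 0.
  T[0,:] = [+0.0000  +0.1429  -0.1429  +1.2381]
  T[1,:] = [+0.3529  +0.0000  +0.2647  +0.9412]
  T[2,:] = [-0.5400  -0.5000  +0.0000  +0.5200]
  T[3,:] = [+0.7018  +0.6140  -0.2281  +0.0000]
|eigenvalues of T|: 1.3605, 0.7789, 0.3909, 0.1907.
ρ = 1.3605; 1.3605 > 1, so it fails to converge.

1.3605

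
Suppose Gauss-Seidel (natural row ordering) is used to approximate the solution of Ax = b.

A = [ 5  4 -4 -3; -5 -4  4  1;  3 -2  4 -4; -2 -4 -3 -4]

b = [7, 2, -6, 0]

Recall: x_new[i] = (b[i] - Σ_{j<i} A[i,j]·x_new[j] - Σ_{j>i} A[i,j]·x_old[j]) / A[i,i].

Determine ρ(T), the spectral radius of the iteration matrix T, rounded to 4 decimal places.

1.4700

Let D = diag(5, -4, 4, -4); L, U the strict triangles.
GS T = -(D+L)⁻¹U: row 0 first, T[0,1] = -(4)/(5) = -0.8000; later rows by forward substitution.
  T[0,:] = [+0.0000, -0.8000, +0.8000, +0.6000]
  T[1,:] = [+0.0000, +1.0000, +0.0000, -0.5000]
  T[2,:] = [+0.0000, +1.1000, -0.6000, +0.3000]
  T[3,:] = [+0.0000, -1.4250, +0.0500, -0.0250]
|eigenvalues of T|: 1.4700, 0.7137, 0.3813, 0.0000.
ρ(T) = max|λ| = 1.4700; 1.4700 > 1 ⇒ diverges.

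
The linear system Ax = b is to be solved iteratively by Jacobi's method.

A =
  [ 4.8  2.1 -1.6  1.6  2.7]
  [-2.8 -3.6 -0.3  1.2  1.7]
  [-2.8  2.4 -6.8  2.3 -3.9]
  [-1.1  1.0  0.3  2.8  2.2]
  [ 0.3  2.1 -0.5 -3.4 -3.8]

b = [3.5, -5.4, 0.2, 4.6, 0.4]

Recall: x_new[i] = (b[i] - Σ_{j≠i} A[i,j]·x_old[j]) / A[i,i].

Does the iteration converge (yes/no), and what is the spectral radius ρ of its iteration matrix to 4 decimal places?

no, ρ = 1.1633

Write A = D+L+U with D = diag(4.8, -3.6, -6.8, 2.8, -3.8).
T_J = -D⁻¹(L+U): T[2,4] = -(-3.9)/(-6.8) = -0.5735; T[2,2] = 0.
  T[0,:] = [+0.0000  -0.4375  +0.3333  -0.3333  -0.5625]
  T[1,:] = [-0.7778  +0.0000  -0.0833  +0.3333  +0.4722]
  T[2,:] = [-0.4118  +0.3529  +0.0000  +0.3382  -0.5735]
  T[3,:] = [+0.3929  -0.3571  -0.1071  +0.0000  -0.7857]
  T[4,:] = [+0.0789  +0.5526  -0.1316  -0.8947  +0.0000]
eigenvalue magnitudes: 1.1633, 0.8474, 0.6047, 0.6047, 0.5909.
spectral radius ρ = 1.1633; 1.1633 > 1, so it fails to converge.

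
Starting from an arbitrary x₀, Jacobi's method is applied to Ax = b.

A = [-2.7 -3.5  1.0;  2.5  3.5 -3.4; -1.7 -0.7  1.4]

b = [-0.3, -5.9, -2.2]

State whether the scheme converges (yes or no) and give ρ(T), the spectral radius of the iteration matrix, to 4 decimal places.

no, ρ = 1.6871

Split A = D + L + U, D = diag(-2.7, 3.5, 1.4).
Jacobi: T = -D⁻¹(L+U), T[0,2] = -(1)/(-2.7) = +0.3704; T[0,0] = 0.
  T[0,:] = [+0.0000  -1.2963  +0.3704]
  T[1,:] = [-0.7143  +0.0000  +0.9714]
  T[2,:] = [+1.2143  +0.5000  +0.0000]
|λ(T)| sorted: 1.6871, 0.9924, 0.9924.
spectral radius ρ = 1.6871; 1.6871 > 1 ⇒ diverges.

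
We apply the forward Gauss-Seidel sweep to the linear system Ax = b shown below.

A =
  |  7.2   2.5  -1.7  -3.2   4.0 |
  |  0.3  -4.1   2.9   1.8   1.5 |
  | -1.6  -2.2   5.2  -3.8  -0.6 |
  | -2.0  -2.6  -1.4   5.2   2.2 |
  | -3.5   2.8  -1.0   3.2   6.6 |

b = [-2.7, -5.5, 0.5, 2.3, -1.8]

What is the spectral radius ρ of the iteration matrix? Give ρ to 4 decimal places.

Split A = D + L + U, D = diag(7.2, -4.1, 5.2, 5.2, 6.6).
GS T = -(D+L)⁻¹U: row 0 first, T[0,1] = -(2.5)/(7.2) = -0.3472; later rows by forward substitution.
  T[0,:] = [+0.0000  -0.3472  +0.2361  +0.4444  -0.5556]
  T[1,:] = [+0.0000  -0.0254  +0.7246  +0.4715  +0.3252]
  T[2,:] = [+0.0000  -0.1176  +0.3792  +1.0670  +0.0820]
  T[3,:] = [+0.0000  -0.1779  +0.5552  +0.6940  -0.4521]
  T[4,:] = [+0.0000  -0.1049  -0.3939  -0.1392  -0.2010]
|roots of det(T-λI)|: 1.3022, 0.3833, 0.3833, 0.2105, 0.0000.
ρ(T) = max|λ| = 1.3022; 1.3022 > 1: divergent.

1.3022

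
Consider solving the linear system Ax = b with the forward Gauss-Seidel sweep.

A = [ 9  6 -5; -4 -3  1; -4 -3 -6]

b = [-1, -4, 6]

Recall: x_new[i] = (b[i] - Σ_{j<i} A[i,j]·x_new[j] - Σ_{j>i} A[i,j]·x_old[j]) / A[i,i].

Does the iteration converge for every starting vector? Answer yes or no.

Let D = diag(9, -3, -6); L, U the strict triangles.
T_GS = -(D+L)⁻¹U: row 0 first, T[0,2] = -(-5)/(9) = +0.5556; later rows by forward substitution.
  T[0,:] = [+0.0000 -0.6667 +0.5556]
  T[1,:] = [+0.0000 +0.8889 -0.4074]
  T[2,:] = [+0.0000 +0.0000 -0.1667]
|eigenvalues of T|: 0.8889, 0.1667, 0.0000.
ρ = 0.8889; 0.8889 < 1, so it converges for any x₀.

yes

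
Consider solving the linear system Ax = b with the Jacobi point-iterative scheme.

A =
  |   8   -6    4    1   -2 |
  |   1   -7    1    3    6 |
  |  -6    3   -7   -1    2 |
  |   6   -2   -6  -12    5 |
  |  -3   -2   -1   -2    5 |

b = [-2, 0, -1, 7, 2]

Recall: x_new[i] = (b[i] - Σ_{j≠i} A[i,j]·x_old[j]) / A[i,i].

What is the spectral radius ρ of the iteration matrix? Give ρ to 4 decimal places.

1.1657

A = D + L + U where D = diag(8, -7, -7, -12, 5).
Jacobi: T = -D⁻¹(L+U), T[4,0] = -(-3)/(5) = +0.6000; T[4,4] = 0.
  T[0,:] = [+0.0000, +0.7500, -0.5000, -0.1250, +0.2500]
  T[1,:] = [+0.1429, +0.0000, +0.1429, +0.4286, +0.8571]
  T[2,:] = [-0.8571, +0.4286, +0.0000, -0.1429, +0.2857]
  T[3,:] = [+0.5000, -0.1667, -0.5000, +0.0000, +0.4167]
  T[4,:] = [+0.6000, +0.4000, +0.2000, +0.4000, +0.0000]
|λ(T)| sorted: 1.1657, 0.8062, 0.6623, 0.2183, 0.0845.
ρ(T) = max|λ| = 1.1657; 1.1657 > 1: divergent.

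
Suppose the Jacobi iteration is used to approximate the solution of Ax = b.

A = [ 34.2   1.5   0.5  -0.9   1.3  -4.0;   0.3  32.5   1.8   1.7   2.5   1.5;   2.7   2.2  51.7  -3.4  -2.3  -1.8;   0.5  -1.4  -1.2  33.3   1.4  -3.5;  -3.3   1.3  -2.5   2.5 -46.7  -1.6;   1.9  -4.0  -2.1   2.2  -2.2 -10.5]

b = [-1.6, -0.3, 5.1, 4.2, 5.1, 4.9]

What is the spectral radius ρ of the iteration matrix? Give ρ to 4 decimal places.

0.2769

Diagonal D = diag(34.2, 32.5, 51.7, 33.3, -46.7, -10.5); L, U strict lower/upper.
Jacobi T = -D⁻¹(L+U): T[2,3] = -(-3.4)/(51.7) = +0.0658; T[2,2] = 0.
  T[0,:] = [+0.0000, -0.0439, -0.0146, +0.0263, -0.0380, +0.1170]
  T[1,:] = [-0.0092, +0.0000, -0.0554, -0.0523, -0.0769, -0.0462]
  T[2,:] = [-0.0522, -0.0426, +0.0000, +0.0658, +0.0445, +0.0348]
  T[3,:] = [-0.0150, +0.0420, +0.0360, +0.0000, -0.0420, +0.1051]
  T[4,:] = [-0.0707, +0.0278, -0.0535, +0.0535, +0.0000, -0.0343]
  T[5,:] = [+0.1810, -0.3810, -0.2000, +0.2095, -0.2095, +0.0000]
eigenvalue magnitudes: 0.2769, 0.2116, 0.1080, 0.0829, 0.0829, 0.0291.
spectral radius ρ = 0.2769; 0.2769 < 1 ⇒ converges.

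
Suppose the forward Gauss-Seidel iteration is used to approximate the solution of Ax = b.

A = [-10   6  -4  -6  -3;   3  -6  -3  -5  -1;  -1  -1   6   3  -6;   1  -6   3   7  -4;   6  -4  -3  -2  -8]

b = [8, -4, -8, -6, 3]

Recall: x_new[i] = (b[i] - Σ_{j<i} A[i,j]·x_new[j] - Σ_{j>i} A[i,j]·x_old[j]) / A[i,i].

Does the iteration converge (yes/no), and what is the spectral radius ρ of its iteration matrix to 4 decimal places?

A = D + L + U where D = diag(-10, -6, 6, 7, -8).
T_GS = -(D+L)⁻¹U: row 0 first, T[0,4] = -(-3)/(-10) = -0.3000; later rows by forward substitution.
  T[0,:] = [+0.0000  +0.6000  -0.4000  -0.6000  -0.3000]
  T[1,:] = [+0.0000  +0.3000  -0.7000  -1.1333  -0.3167]
  T[2,:] = [+0.0000  +0.1500  -0.1833  -0.7889  +0.8972]
  T[3,:] = [+0.0000  +0.1071  -0.4643  -0.5476  -0.0417]
  T[4,:] = [+0.0000  +0.2170  +0.2348  +0.5494  -0.3927]
eigenvalue magnitudes: 1.2241, 0.4917, 0.4917, 0.2172, 0.0000.
ρ(T) = max|λ| = 1.2241; 1.2241 > 1: divergent.

no, ρ = 1.2241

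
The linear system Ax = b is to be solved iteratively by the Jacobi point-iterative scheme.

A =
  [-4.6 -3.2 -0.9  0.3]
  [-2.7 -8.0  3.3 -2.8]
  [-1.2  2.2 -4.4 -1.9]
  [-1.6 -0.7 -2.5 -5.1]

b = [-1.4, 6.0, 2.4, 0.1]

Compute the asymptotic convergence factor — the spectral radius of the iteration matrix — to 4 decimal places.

0.9005

Diagonal D = diag(-4.6, -8, -4.4, -5.1); L, U strict lower/upper.
T_J = -D⁻¹(L+U): T[0,2] = -(-0.9)/(-4.6) = -0.1957; T[0,0] = 0.
  T[0,:] = [+0.0000  -0.6957  -0.1957  +0.0652]
  T[1,:] = [-0.3375  +0.0000  +0.4125  -0.3500]
  T[2,:] = [-0.2727  +0.5000  +0.0000  -0.4318]
  T[3,:] = [-0.3137  -0.1373  -0.4902  +0.0000]
|λ(T)| sorted: 0.9005, 0.6115, 0.4914, 0.2025.
ρ(T) = max|λ| = 0.9005; 0.9005 < 1, so it converges for any x₀.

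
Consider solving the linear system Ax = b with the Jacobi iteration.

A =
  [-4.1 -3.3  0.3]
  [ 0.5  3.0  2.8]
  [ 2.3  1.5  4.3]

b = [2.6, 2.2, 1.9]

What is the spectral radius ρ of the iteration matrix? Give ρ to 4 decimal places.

0.9227

Let D = diag(-4.1, 3, 4.3); L, U the strict triangles.
T_J = -D⁻¹(L+U): T[2,0] = -(2.3)/(4.3) = -0.5349; T[2,2] = 0.
  T[0,:] = [+0.0000 -0.8049 +0.0732]
  T[1,:] = [-0.1667 +0.0000 -0.9333]
  T[2,:] = [-0.5349 -0.3488 +0.0000]
|eigenvalues of T|: 0.9227, 0.6564, 0.6564.
ρ(T) = max|λ| = 0.9227; 0.9227 < 1, so it converges for any x₀.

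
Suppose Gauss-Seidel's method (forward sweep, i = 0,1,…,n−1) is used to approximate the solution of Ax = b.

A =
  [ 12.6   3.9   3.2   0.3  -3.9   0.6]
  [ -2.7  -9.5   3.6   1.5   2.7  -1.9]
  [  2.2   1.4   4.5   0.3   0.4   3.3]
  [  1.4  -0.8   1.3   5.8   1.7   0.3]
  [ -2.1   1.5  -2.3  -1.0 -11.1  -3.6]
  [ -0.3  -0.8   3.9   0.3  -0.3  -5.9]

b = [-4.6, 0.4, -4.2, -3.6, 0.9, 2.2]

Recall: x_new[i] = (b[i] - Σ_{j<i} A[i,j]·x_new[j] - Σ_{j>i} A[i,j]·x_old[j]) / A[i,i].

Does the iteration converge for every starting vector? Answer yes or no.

yes

Let D = diag(12.6, -9.5, 4.5, 5.8, -11.1, -5.9); L, U the strict triangles.
GS T = -(D+L)⁻¹U: row 0 first, T[0,2] = -(3.2)/(12.6) = -0.2540; later rows by forward substitution.
  T[0,:] = [+0.0000  -0.3095  -0.2540  -0.0238  +0.3095  -0.0476]
  T[1,:] = [+0.0000  +0.0880  +0.4511  +0.1647  +0.1962  -0.1865]
  T[2,:] = [+0.0000  +0.1240  -0.0162  -0.1063  -0.3013  -0.6520]
  T[3,:] = [+0.0000  +0.0591  +0.1272  +0.0523  -0.2732  +0.0802]
  T[4,:] = [+0.0000  +0.0394  +0.1009  +0.0441  +0.0550  -0.2126]
  T[5,:] = [+0.0000  +0.0867  -0.0576  -0.0909  -0.2582  -0.3884]
|roots of det(T-λI)|: 0.5514, 0.2054, 0.1015, 0.1015, 0.0324, 0.0000.
spectral radius ρ = 0.5514; 0.5514 < 1, so it converges for any x₀.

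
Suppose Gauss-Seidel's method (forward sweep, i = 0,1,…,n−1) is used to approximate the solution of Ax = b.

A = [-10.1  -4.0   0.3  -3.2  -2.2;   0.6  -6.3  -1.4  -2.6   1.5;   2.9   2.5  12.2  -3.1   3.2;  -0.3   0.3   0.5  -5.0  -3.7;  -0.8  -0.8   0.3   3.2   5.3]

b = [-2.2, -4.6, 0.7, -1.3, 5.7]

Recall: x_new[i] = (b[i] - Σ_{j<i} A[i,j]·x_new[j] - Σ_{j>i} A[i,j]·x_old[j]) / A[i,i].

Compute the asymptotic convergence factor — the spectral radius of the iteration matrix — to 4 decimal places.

0.5317

Let D = diag(-10.1, -6.3, 12.2, -5, 5.3); L, U the strict triangles.
Gauss-Seidel: T = -(D+L)⁻¹U, row 0 first, T[0,2] = -(0.3)/(-10.1) = +0.0297; later rows by forward substitution.
  T[0,:] = [+0.0000  -0.3960  +0.0297  -0.3168  -0.2178]
  T[1,:] = [+0.0000  -0.0377  -0.2194  -0.4429  +0.2174]
  T[2,:] = [+0.0000  +0.1019  +0.0379  +0.4202  -0.2551]
  T[3,:] = [+0.0000  +0.0317  -0.0112  +0.0345  -0.7394]
  T[4,:] = [+0.0000  -0.0904  -0.0240  -0.1593  +0.4608]
|roots of det(T-λI)|: 0.5317, 0.2100, 0.1496, 0.1496, 0.0000.
ρ = 0.5317; 0.5317 < 1: convergent.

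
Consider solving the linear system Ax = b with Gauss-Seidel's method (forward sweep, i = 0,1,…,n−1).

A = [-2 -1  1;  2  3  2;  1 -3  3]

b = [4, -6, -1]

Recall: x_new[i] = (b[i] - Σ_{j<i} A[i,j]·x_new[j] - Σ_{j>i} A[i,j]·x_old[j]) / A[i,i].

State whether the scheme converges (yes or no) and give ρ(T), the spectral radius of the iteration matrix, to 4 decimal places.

Let D = diag(-2, 3, 3); L, U the strict triangles.
GS T = -(D+L)⁻¹U: row 0 first, T[0,2] = -(1)/(-2) = +0.5000; later rows by forward substitution.
  T[0,:] = [+0.0000 -0.5000 +0.5000]
  T[1,:] = [+0.0000 +0.3333 -1.0000]
  T[2,:] = [+0.0000 +0.5000 -1.1667]
|λ(T)| sorted: 0.6667, 0.1667, 0.0000.
spectral radius ρ = 0.6667; 0.6667 < 1 ⇒ converges.

yes, ρ = 0.6667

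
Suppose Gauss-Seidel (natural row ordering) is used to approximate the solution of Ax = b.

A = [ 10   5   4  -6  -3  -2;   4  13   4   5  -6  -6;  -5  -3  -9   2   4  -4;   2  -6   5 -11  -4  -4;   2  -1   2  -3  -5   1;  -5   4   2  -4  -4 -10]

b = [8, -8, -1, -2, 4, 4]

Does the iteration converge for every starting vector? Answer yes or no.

no

Write A = D+L+U with D = diag(10, 13, -9, -11, -5, -10).
Gauss-Seidel: T = -(D+L)⁻¹U, row 0 first, T[0,5] = -(-2)/(10) = +0.2000; later rows by forward substitution.
  T[0,:] = [+0.0000, -0.5000, -0.4000, +0.6000, +0.3000, +0.2000]
  T[1,:] = [+0.0000, +0.1538, -0.1846, -0.5692, +0.3692, +0.4000]
  T[2,:] = [+0.0000, +0.2265, +0.2838, +0.0786, +0.1547, -0.6889]
  T[3,:] = [+0.0000, -0.0719, +0.1570, +0.4553, -0.4402, -0.8586]
  T[4,:] = [+0.0000, -0.0970, -0.1037, +0.1121, +0.3721, +0.4396]
  T[5,:] = [+0.0000, +0.4244, +0.1616, -0.7389, +0.0558, +0.0898]
|eigenvalues of T|: 1.3720, 0.3878, 0.3878, 0.2334, 0.0258, 0.0000.
ρ(T) = max|λ| = 1.3720; 1.3720 > 1, so it fails to converge.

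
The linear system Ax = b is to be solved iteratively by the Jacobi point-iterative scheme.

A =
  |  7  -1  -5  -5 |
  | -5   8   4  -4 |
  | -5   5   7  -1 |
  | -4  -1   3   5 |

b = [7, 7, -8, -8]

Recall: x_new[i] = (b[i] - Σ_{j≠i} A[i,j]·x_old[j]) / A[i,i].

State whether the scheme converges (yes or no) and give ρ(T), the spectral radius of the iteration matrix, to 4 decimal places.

Write A = D+L+U with D = diag(7, 8, 7, 5).
Jacobi T = -D⁻¹(L+U): T[2,1] = -(5)/(7) = -0.7143; T[2,2] = 0.
  T[0,:] = [+0.0000 +0.1429 +0.7143 +0.7143]
  T[1,:] = [+0.6250 +0.0000 -0.5000 +0.5000]
  T[2,:] = [+0.7143 -0.7143 +0.0000 +0.1429]
  T[3,:] = [+0.8000 +0.2000 -0.6000 +0.0000]
|eigenvalues of T|: 1.2336, 0.9560, 0.6912, 0.4137.
ρ(T) = max|λ| = 1.2336; 1.2336 > 1, so it fails to converge.

no, ρ = 1.2336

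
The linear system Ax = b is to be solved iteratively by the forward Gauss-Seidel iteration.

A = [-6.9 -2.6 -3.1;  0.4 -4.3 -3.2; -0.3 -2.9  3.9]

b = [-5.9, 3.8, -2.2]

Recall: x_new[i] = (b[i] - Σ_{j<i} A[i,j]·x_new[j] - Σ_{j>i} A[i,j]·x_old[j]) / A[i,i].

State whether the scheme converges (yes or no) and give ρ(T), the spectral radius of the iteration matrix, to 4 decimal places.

yes, ρ = 0.6855

A = D + L + U where D = diag(-6.9, -4.3, 3.9).
T_GS = -(D+L)⁻¹U: row 0 first, T[0,1] = -(-2.6)/(-6.9) = -0.3768; later rows by forward substitution.
  T[0,:] = [+0.0000 -0.3768 -0.4493]
  T[1,:] = [+0.0000 -0.0351 -0.7860]
  T[2,:] = [+0.0000 -0.0550 -0.6190]
eigenvalue magnitudes: 0.6855, 0.0315, 0.0000.
ρ(T) = max|λ| = 0.6855; 0.6855 < 1 ⇒ converges.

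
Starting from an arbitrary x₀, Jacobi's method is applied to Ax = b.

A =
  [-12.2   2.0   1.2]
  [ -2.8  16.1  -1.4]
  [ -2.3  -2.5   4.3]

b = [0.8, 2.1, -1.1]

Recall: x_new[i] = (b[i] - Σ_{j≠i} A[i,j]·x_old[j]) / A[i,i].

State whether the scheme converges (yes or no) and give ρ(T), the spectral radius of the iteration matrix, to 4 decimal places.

yes, ρ = 0.4169

Let D = diag(-12.2, 16.1, 4.3); L, U the strict triangles.
T_J = -D⁻¹(L+U): T[0,2] = -(1.2)/(-12.2) = +0.0984; T[0,0] = 0.
  T[0,:] = [+0.0000, +0.1639, +0.0984]
  T[1,:] = [+0.1739, +0.0000, +0.0870]
  T[2,:] = [+0.5349, +0.5814, +0.0000]
|roots of det(T-λI)|: 0.4169, 0.2447, 0.1722.
spectral radius ρ = 0.4169; 0.4169 < 1: convergent.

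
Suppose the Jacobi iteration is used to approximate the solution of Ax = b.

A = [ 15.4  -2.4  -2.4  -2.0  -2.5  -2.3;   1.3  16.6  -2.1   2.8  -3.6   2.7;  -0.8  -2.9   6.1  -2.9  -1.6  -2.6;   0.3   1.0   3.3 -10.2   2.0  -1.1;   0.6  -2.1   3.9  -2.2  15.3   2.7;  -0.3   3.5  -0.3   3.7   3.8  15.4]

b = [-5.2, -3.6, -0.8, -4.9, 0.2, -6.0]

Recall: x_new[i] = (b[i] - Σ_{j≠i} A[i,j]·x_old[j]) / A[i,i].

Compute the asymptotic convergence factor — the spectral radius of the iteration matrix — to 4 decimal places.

0.6133

Split A = D + L + U, D = diag(15.4, 16.6, 6.1, -10.2, 15.3, 15.4).
T_J = -D⁻¹(L+U): T[2,5] = -(-2.6)/(6.1) = +0.4262; T[2,2] = 0.
  T[0,:] = [+0.0000 +0.1558 +0.1558 +0.1299 +0.1623 +0.1494]
  T[1,:] = [-0.0783 +0.0000 +0.1265 -0.1687 +0.2169 -0.1627]
  T[2,:] = [+0.1311 +0.4754 +0.0000 +0.4754 +0.2623 +0.4262]
  T[3,:] = [+0.0294 +0.0980 +0.3235 +0.0000 +0.1961 -0.1078]
  T[4,:] = [-0.0392 +0.1373 -0.2549 +0.1438 +0.0000 -0.1765]
  T[5,:] = [+0.0195 -0.2273 +0.0195 -0.2403 -0.2468 +0.0000]
moduli |λ_i(T)| = 0.6133, 0.3866, 0.2212, 0.2212, 0.1449, 0.0442.
ρ = 0.6133; 0.6133 < 1 ⇒ converges.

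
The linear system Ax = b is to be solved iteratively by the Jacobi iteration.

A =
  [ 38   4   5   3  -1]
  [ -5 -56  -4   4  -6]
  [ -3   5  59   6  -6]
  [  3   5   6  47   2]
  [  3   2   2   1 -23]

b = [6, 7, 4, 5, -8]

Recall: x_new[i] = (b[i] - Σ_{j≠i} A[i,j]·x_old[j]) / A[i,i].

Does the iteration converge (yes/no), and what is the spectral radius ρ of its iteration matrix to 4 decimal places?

A = D + L + U where D = diag(38, -56, 59, 47, -23).
T_J = -D⁻¹(L+U): T[4,1] = -(2)/(-23) = +0.0870; T[4,4] = 0.
  T[0,:] = [+0.0000 -0.1053 -0.1316 -0.0789 +0.0263]
  T[1,:] = [-0.0893 +0.0000 -0.0714 +0.0714 -0.1071]
  T[2,:] = [+0.0508 -0.0847 +0.0000 -0.1017 +0.1017]
  T[3,:] = [-0.0638 -0.1064 -0.1277 +0.0000 -0.0426]
  T[4,:] = [+0.1304 +0.0870 +0.0870 +0.0435 +0.0000]
|roots of det(T-λI)|: 0.1537, 0.1039, 0.1039, 0.0492, 0.0132.
ρ = 0.1537; 0.1537 < 1 ⇒ converges.

yes, ρ = 0.1537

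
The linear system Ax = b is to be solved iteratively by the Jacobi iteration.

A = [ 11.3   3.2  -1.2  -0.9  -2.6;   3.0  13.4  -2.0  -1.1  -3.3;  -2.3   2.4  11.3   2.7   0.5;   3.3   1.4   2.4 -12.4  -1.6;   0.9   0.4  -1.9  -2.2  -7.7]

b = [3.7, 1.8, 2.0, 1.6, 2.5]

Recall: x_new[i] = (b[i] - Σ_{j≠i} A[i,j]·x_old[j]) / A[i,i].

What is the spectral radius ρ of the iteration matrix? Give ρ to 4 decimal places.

0.5626

A = D + L + U where D = diag(11.3, 13.4, 11.3, -12.4, -7.7).
Jacobi T = -D⁻¹(L+U): T[4,3] = -(-2.2)/(-7.7) = -0.2857; T[4,4] = 0.
  T[0,:] = [+0.0000, -0.2832, +0.1062, +0.0796, +0.2301]
  T[1,:] = [-0.2239, +0.0000, +0.1493, +0.0821, +0.2463]
  T[2,:] = [+0.2035, -0.2124, +0.0000, -0.2389, -0.0442]
  T[3,:] = [+0.2661, +0.1129, +0.1935, +0.0000, -0.1290]
  T[4,:] = [+0.1169, +0.0519, -0.2468, -0.2857, +0.0000]
|λ(T)| sorted: 0.5626, 0.3024, 0.3024, 0.2705, 0.1291.
ρ(T) = max|λ| = 0.5626; 0.5626 < 1, so it converges for any x₀.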